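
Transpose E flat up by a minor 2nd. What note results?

A second above E lands on the letter F.
A minor second spans 1 semitone, so Eb moves to pitch class 4. On the letter F that is Fb.

Fb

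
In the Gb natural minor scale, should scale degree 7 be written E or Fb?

Fb

Each scale degree takes a distinct letter name. Degree 7 of a scale on G must use the letter F.
Fb and E are enharmonically the same pitch, but only Fb uses the letter F, so it is the correct spelling here.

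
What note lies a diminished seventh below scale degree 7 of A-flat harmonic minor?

Scale degree 7 of Ab harmonic minor is G.
A diminished seventh (9 semitones) below G lands on the letter A, giving A#.

A#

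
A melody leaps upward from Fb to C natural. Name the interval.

augmented fifth

Counting letters F–G–A–B–C gives a fifth.
Fb→C = 8 semitones, 1 wider than the perfect fifth (7), so augmented.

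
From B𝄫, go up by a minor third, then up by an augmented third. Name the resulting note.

A minor third up from Bbb is Dbb (letter D, 3 semitones up).
An augmented third up from Dbb is F (letter F, 5 semitones up).

F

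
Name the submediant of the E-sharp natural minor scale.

Degree 6 takes the letter 5 steps above E, which is C.
In natural minor, degree 6 sits 8 semitones above the tonic. E# + 8 semitones is pitch class 1, spelled on C as C#.

C#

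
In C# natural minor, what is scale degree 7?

The C# natural minor scale runs C# D# E F# G# A B.
Degree 7 is B.

B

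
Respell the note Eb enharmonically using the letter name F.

Fbb

Eb is pitch class 3. The letter F alone is pitch class 5.
To reach pitch class 3 from F requires an offset of -2 semitones, i.e. double flat: Fbb.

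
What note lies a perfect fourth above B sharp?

E#

B up a perfect fourth is E, so the target letter is E.
From B#, a perfect fourth is 5 semitones up: E#.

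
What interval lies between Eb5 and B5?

Counting letters E–F–G–A–B gives a fifth.
Eb→B = 8 semitones, 1 wider than the perfect fifth (7), so augmented.

augmented fifth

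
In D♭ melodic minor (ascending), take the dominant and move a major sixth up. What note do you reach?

F

The dominant of Db melodic minor (ascending) is Ab.
A major sixth (9 semitones) above Ab lands on the letter F, giving F.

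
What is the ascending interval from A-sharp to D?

diminished fourth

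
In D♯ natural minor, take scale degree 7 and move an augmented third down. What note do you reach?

Ab

Scale degree 7 of D# natural minor is C#.
An augmented third (5 semitones) below C# lands on the letter A, giving Ab.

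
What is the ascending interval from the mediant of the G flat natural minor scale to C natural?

The mediant of Gb natural minor is Bbb.
Bbb up to C: letters B→C make it a second; 3 semitones makes it augmented.

augmented second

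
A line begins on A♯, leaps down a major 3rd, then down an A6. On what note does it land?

Ab

A major third down from A# is F# (letter F, 4 semitones down).
An augmented sixth down from F# is Ab (letter A, 10 semitones down).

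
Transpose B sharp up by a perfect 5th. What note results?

F##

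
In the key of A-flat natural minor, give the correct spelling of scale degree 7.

Degree 7 takes the letter 6 steps above A, which is G.
In natural minor, degree 7 sits 10 semitones above the tonic. Ab + 10 semitones is pitch class 6, spelled on G as Gb.

Gb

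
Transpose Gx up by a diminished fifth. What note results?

G up a perfect fifth is D, so the target letter is D.
From G##, a diminished fifth is 6 semitones up: D#.

D#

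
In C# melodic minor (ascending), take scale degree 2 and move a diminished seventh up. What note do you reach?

C

Scale degree 2 of C# melodic minor (ascending) is D#.
A diminished seventh (9 semitones) above D# lands on the letter C, giving C.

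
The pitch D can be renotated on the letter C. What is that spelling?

C##

D is pitch class 2. The letter C alone is pitch class 0.
To reach pitch class 2 from C requires an offset of +2 semitones, i.e. double sharp: C##.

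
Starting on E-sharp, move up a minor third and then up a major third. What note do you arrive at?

B#

A minor third up from E# is G# (letter G, 3 semitones up).
A major third up from G# is B# (letter B, 4 semitones up).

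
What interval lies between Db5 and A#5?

doubly augmented fifth

Counting letters D–E–F–G–A gives a fifth.
Db→A# = 9 semitones, 2 wider than the perfect fifth (7), so doubly augmented.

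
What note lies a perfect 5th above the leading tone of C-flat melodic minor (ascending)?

The leading tone of Cb melodic minor (ascending) is Bb.
A perfect fifth (7 semitones) above Bb lands on the letter F, giving F.

F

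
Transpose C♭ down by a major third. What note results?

C down a major third is Ab, so the target letter is A.
From Cb, a major third is 4 semitones down: Abb.

Abb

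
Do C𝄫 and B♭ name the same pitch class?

Yes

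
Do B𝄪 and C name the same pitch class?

No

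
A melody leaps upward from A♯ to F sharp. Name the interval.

The letter names run A→F, a span of 5 letter steps, so the interval is some kind of sixth.
A# to F# is 8 semitones. A major sixth is 9, so 8 makes it minor.

minor sixth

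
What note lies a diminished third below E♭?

A third below E lands on the letter C.
A diminished third spans 2 semitones, so Eb moves to pitch class 1. On the letter C that is C#.

C#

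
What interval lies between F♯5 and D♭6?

The letter names run F→D, a span of 5 letter steps, so the interval is some kind of sixth.
F# to Db is 7 semitones. A major sixth is 9, so 7 makes it diminished.

diminished sixth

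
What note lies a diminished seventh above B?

Ab

B up a major seventh is A#, so the target letter is A.
From B, a diminished seventh is 9 semitones up: Ab.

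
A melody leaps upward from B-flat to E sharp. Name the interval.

doubly augmented fourth

The letter names run B→E, a span of 3 letter steps, so the interval is some kind of fourth.
Bb to E# is 7 semitones. A perfect fourth is 5, so 7 makes it doubly augmented.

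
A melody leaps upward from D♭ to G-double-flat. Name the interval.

Counting letters D–E–F–G gives a fourth.
Db→Gbb = 4 semitones, 1 narrower than the perfect fourth (5), so diminished.

diminished fourth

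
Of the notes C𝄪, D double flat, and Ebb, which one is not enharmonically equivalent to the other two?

In 12-tone equal temperament, enharmonic equivalents share a pitch class. C## is pitch class 2; Dbb is pitch class 0; Ebb is pitch class 2.
C## and Ebb share pitch class 2, while Dbb is pitch class 0.

Dbb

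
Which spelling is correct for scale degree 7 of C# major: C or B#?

B#

Each scale degree takes a distinct letter name. Degree 7 of a scale on C must use the letter B.
B# and C are enharmonically the same pitch, but only B# uses the letter B, so it is the correct spelling here.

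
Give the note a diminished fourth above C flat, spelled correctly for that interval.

Fbb

A fourth above C lands on the letter F.
A diminished fourth spans 4 semitones, so Cb moves to pitch class 3. On the letter F that is Fbb.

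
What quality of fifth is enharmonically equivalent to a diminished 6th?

A diminished sixth spans 7 semitones.
A fifth spanning 7 semitones is perfect (the perfect fifth is 7).

perfect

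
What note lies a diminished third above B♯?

D

A third above B lands on the letter D.
A diminished third spans 2 semitones, so B# moves to pitch class 2. On the letter D that is D.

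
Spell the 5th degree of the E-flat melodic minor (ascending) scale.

Degree 5 takes the letter 4 steps above E, which is B.
In melodic minor (ascending), degree 5 sits 7 semitones above the tonic. Eb + 7 semitones is pitch class 10, spelled on B as Bb.

Bb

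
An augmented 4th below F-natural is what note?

F down a perfect fourth is C, so the target letter is C.
From F, an augmented fourth is 6 semitones down: Cb.

Cb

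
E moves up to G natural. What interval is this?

The letter names run E→G, a span of 2 letter steps, so the interval is some kind of third.
E to G is 3 semitones. A major third is 4, so 3 makes it minor.

minor third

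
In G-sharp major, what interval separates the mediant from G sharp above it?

minor sixth

The mediant of G# major is B#.
B# up to G#: letters B→G make it a sixth; 8 semitones makes it minor.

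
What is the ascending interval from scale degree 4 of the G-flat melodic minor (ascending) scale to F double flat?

diminished fourth

Scale degree 4 of Gb melodic minor (ascending) is Cb.
Cb up to Fbb: letters C→F make it a fourth; 4 semitones makes it diminished.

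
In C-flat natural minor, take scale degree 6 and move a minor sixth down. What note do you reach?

Scale degree 6 of Cb natural minor is Abb.
A minor sixth (8 semitones) below Abb lands on the letter C, giving Cb.

Cb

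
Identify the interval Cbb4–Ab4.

augmented sixth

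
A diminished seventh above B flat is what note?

B up a major seventh is A#, so the target letter is A.
From Bb, a diminished seventh is 9 semitones up: Abb.

Abb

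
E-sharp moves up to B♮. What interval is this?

The letter names run E→B, a span of 4 letter steps, so the interval is some kind of fifth.
E# to B is 6 semitones. A perfect fifth is 7, so 6 makes it diminished.

diminished fifth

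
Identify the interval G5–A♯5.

Counting letters G–A gives a second.
G→A# = 3 semitones, 1 wider than the major second (2), so augmented.

augmented second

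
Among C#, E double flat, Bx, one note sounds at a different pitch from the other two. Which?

In 12-tone equal temperament, enharmonic equivalents share a pitch class. C# is pitch class 1; Ebb is pitch class 2; B## is pitch class 1.
C# and B## share pitch class 1, while Ebb is pitch class 2.

Ebb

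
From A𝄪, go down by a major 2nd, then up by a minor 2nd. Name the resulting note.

A major second down from A## is G## (letter G, 2 semitones down).
A minor second up from G## is A# (letter A, 1 semitone up).

A#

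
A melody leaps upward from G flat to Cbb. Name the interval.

diminished fourth

The letter names run G→C, a span of 3 letter steps, so the interval is some kind of fourth.
Gb to Cbb is 4 semitones. A perfect fourth is 5, so 4 makes it diminished.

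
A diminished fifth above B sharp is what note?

F#

A fifth above B lands on the letter F.
A diminished fifth spans 6 semitones, so B# moves to pitch class 6. On the letter F that is F#.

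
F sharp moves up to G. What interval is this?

The letter names run F→G, a span of 1 letter step, so the interval is some kind of second.
F# to G is 1 semitone. A major second is 2, so 1 makes it minor.

minor second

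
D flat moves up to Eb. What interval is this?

major second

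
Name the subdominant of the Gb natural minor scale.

Degree 4 takes the letter 3 steps above G, which is C.
In natural minor, degree 4 sits 5 semitones above the tonic. Gb + 5 semitones is pitch class 11, spelled on C as Cb.

Cb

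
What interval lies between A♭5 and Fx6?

doubly augmented sixth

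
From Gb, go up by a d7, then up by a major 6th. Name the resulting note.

Dbb

A diminished seventh up from Gb is Fbb (letter F, 9 semitones up).
A major sixth up from Fbb is Dbb (letter D, 9 semitones up).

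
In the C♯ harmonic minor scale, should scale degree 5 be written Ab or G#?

Each scale degree takes a distinct letter name. Degree 5 of a scale on C must use the letter G.
G# and Ab are enharmonically the same pitch, but only G# uses the letter G, so it is the correct spelling here.

G#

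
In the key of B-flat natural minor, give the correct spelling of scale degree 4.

The Bb natural minor scale runs Bb C Db Eb F Gb Ab.
Degree 4 is Eb.

Eb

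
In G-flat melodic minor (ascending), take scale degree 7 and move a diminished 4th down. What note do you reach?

Scale degree 7 of Gb melodic minor (ascending) is F.
A diminished fourth (4 semitones) below F lands on the letter C, giving C#.

C#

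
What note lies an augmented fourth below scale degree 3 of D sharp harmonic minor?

C

Scale degree 3 of D# harmonic minor is F#.
An augmented fourth (6 semitones) below F# lands on the letter C, giving C.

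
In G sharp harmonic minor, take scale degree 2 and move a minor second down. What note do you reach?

G##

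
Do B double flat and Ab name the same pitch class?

Two spellings are enharmonically equivalent only if they share a pitch class.
Here Bbb → 9, Ab → 8; 8 ≠ 9, so they are not.

No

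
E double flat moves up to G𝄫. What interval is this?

The letter names run E→G, a span of 2 letter steps, so the interval is some kind of third.
Ebb to Gbb is 3 semitones. A major third is 4, so 3 makes it minor.

minor third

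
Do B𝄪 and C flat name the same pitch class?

No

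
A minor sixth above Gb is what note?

Ebb

G up a major sixth is E, so the target letter is E.
From Gb, a minor sixth is 8 semitones up: Ebb.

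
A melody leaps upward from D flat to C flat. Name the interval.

Counting letters D–E–F–G–A–B–C gives a seventh.
Db→Cb = 10 semitones, 1 narrower than the major seventh (11), so minor.

minor seventh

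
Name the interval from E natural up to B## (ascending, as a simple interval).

The letter names run E→B, a span of 4 letter steps, so the interval is some kind of fifth.
E to B## is 9 semitones. A perfect fifth is 7, so 9 makes it doubly augmented.

doubly augmented fifth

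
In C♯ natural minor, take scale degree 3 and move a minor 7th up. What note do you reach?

D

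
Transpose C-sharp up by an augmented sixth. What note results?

A##

A sixth above C lands on the letter A.
An augmented sixth spans 10 semitones, so C# moves to pitch class 11. On the letter A that is A##.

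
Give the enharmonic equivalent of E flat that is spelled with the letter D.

D#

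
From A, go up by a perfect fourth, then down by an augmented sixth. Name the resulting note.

Fb

A perfect fourth up from A is D (letter D, 5 semitones up).
An augmented sixth down from D is Fb (letter F, 10 semitones down).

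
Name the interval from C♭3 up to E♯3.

doubly augmented third

The letter names run C→E, a span of 2 letter steps, so the interval is some kind of third.
Cb to E# is 6 semitones. A major third is 4, so 6 makes it doubly augmented.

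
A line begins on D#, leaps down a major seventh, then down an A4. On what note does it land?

A major seventh down from D# is E (letter E, 11 semitones down).
An augmented fourth down from E is Bb (letter B, 6 semitones down).

Bb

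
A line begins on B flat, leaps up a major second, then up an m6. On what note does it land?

A major second up from Bb is C (letter C, 2 semitones up).
A minor sixth up from C is Ab (letter A, 8 semitones up).

Ab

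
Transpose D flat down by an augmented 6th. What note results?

D down a major sixth is F, so the target letter is F.
From Db, an augmented sixth is 10 semitones down: Fbb.

Fbb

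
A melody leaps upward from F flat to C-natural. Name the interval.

augmented fifth

Counting letters F–G–A–B–C gives a fifth.
Fb→C = 8 semitones, 1 wider than the perfect fifth (7), so augmented.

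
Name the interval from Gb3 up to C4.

Counting letters G–A–B–C gives a fourth.
Gb→C = 6 semitones, 1 wider than the perfect fourth (5), so augmented.

augmented fourth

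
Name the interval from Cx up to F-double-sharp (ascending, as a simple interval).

Counting letters C–D–E–F gives a fourth.
C##→F## = 5 semitones, exactly the perfect fourth.

perfect fourth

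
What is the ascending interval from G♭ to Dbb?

Counting letters G–A–B–C–D gives a fifth.
Gb→Dbb = 6 semitones, 1 narrower than the perfect fifth (7), so diminished.

diminished fifth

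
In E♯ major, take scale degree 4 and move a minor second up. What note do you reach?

B

Scale degree 4 of E# major is A#.
A minor second (1 semitone) above A# lands on the letter B, giving B.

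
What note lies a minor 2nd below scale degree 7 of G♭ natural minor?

Eb

Scale degree 7 of Gb natural minor is Fb.
A minor second (1 semitone) below Fb lands on the letter E, giving Eb.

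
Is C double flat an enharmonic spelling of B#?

Cbb is pitch class 10; B# is pitch class 0.
The pitch classes differ (10 vs. 0), so they are not enharmonic equivalents.

No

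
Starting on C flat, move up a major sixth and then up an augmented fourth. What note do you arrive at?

A major sixth up from Cb is Ab (letter A, 9 semitones up).
An augmented fourth up from Ab is D (letter D, 6 semitones up).

D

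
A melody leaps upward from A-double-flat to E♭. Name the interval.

The letter names run A→E, a span of 4 letter steps, so the interval is some kind of fifth.
Abb to Eb is 8 semitones. A perfect fifth is 7, so 8 makes it augmented.

augmented fifth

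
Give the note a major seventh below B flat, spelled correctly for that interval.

B down a major seventh is C, so the target letter is C.
From Bb, a major seventh is 11 semitones down: Cb.

Cb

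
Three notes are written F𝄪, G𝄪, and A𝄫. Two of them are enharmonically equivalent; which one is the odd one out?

G##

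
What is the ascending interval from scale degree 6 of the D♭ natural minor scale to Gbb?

Scale degree 6 of Db natural minor is Bbb.
Bbb up to Gbb: letters B→G make it a sixth; 8 semitones makes it minor.

minor sixth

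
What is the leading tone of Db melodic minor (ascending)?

The Db melodic minor (ascending) scale runs Db Eb Fb Gb Ab Bb C.
Degree 7 is C.

C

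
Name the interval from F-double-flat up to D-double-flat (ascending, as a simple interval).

major sixth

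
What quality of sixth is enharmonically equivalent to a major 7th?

A major seventh spans 11 semitones.
A sixth spanning 11 semitones is doubly augmented (the major sixth is 9).

doubly augmented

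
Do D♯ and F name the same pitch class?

No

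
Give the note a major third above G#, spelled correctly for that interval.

A third above G lands on the letter B.
A major third spans 4 semitones, so G# moves to pitch class 0. On the letter B that is B#.

B#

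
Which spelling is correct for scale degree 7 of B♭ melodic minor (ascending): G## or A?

Each scale degree takes a distinct letter name. Degree 7 of a scale on B must use the letter A.
A and G## are enharmonically the same pitch, but only A uses the letter A, so it is the correct spelling here.

A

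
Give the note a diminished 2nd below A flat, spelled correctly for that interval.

A second below A lands on the letter G.
A diminished second spans 0 semitones, so Ab moves to pitch class 8. On the letter G that is G#.

G#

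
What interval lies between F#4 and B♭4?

Counting letters F–G–A–B gives a fourth.
F#→Bb = 4 semitones, 1 narrower than the perfect fourth (5), so diminished.

diminished fourth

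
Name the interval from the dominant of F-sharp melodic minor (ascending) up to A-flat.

The dominant of F# melodic minor (ascending) is C#.
C# up to Ab: letters C→A make it a sixth; 7 semitones makes it diminished.

diminished sixth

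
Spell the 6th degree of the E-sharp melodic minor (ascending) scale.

The E# melodic minor (ascending) scale runs E# F## G# A# B# C## D##.
Degree 6 is C##.

C##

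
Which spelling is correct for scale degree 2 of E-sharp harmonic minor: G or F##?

Each scale degree takes a distinct letter name. Degree 2 of a scale on E must use the letter F.
F## and G are enharmonically the same pitch, but only F## uses the letter F, so it is the correct spelling here.

F##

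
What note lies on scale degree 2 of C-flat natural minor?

Db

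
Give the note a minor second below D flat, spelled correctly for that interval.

A second below D lands on the letter C.
A minor second spans 1 semitone, so Db moves to pitch class 0. On the letter C that is C.

C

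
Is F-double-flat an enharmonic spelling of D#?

Fbb is pitch class 3; D# is pitch class 3.
All spellings map to pitch class 3, so they are enharmonically equivalent.

Yes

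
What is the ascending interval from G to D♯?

augmented fifth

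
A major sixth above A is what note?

F#

A up a major sixth is F#, so the target letter is F.
From A, a major sixth is 9 semitones up: F#.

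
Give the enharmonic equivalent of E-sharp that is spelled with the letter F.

F

Plain F sits at the same pitch as E#, so on the letter F the same pitch needs a natural: F.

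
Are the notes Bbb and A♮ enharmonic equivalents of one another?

Yes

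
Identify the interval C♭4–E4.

augmented third

Counting letters C–D–E gives a third.
Cb→E = 5 semitones, 1 wider than the major third (4), so augmented.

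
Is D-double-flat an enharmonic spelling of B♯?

Dbb is pitch class 0; B# is pitch class 0.
All spellings map to pitch class 0, so they are enharmonically equivalent.

Yes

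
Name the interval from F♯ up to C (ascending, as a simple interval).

diminished fifth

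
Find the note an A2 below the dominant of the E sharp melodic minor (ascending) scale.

The dominant of E# melodic minor (ascending) is B#.
An augmented second (3 semitones) below B# lands on the letter A, giving A.

A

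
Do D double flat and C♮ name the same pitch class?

Yes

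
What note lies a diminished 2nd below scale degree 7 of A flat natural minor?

F#

Scale degree 7 of Ab natural minor is Gb.
A diminished second (0 semitones) below Gb lands on the letter F, giving F#.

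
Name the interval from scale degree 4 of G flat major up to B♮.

augmented seventh

Scale degree 4 of Gb major is Cb.
Cb up to B: letters C→B make it a seventh; 12 semitones makes it augmented.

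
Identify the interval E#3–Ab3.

doubly diminished fourth

The letter names run E→A, a span of 3 letter steps, so the interval is some kind of fourth.
E# to Ab is 3 semitones. A perfect fourth is 5, so 3 makes it doubly diminished.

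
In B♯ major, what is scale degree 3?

Degree 3 takes the letter 2 steps above B, which is D.
In major, degree 3 sits 4 semitones above the tonic. B# + 4 semitones is pitch class 4, spelled on D as D##.

D##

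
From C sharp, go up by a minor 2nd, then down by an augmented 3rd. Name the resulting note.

A minor second up from C# is D (letter D, 1 semitone up).
An augmented third down from D is Bbb (letter B, 5 semitones down).

Bbb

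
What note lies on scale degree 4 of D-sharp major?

The D# major scale runs D# E# F## G# A# B# C##.
Degree 4 is G#.

G#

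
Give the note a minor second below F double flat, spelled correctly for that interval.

F down a major second is Eb, so the target letter is E.
From Fbb, a minor second is 1 semitone down: Ebb.

Ebb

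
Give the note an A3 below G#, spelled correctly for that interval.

A third below G lands on the letter E.
An augmented third spans 5 semitones, so G# moves to pitch class 3. On the letter E that is Eb.

Eb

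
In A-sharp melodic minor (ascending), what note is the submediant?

The A# melodic minor (ascending) scale runs A# B# C# D# E# F## G##.
Degree 6 is F##.

F##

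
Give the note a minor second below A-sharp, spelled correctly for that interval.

A second below A lands on the letter G.
A minor second spans 1 semitone, so A# moves to pitch class 9. On the letter G that is G##.

G##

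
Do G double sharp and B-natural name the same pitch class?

Two spellings are enharmonically equivalent only if they share a pitch class.
Here G## → 9, B → 11; 9 ≠ 11, so they are not.

No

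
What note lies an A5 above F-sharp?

C##

F up a perfect fifth is C, so the target letter is C.
From F#, an augmented fifth is 8 semitones up: C##.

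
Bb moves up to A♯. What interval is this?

augmented seventh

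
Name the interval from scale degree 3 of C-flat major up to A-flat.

perfect fourth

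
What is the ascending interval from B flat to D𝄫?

The letter names run B→D, a span of 2 letter steps, so the interval is some kind of third.
Bb to Dbb is 2 semitones. A major third is 4, so 2 makes it diminished.

diminished third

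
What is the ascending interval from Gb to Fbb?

diminished seventh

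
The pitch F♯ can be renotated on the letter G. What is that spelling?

Gb

Plain G sits 1 semitone above F#, so on the letter G the same pitch needs a flat: Gb.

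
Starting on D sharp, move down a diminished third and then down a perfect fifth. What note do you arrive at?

A diminished third down from D# is B## (letter B, 2 semitones down).
A perfect fifth down from B## is E## (letter E, 7 semitones down).

E##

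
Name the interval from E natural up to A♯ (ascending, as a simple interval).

Counting letters E–F–G–A gives a fourth.
E→A# = 6 semitones, 1 wider than the perfect fourth (5), so augmented.

augmented fourth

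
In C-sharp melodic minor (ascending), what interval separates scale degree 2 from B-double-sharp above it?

Scale degree 2 of C# melodic minor (ascending) is D#.
D# up to B##: letters D→B make it a sixth; 10 semitones makes it augmented.

augmented sixth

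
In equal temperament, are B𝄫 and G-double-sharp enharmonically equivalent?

Bbb = pitch class 9 and G## = pitch class 9 — the same pitch class, so they are enharmonic equivalents.

Yes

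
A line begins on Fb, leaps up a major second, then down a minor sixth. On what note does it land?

Bb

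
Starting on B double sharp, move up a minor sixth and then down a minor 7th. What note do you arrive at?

A minor sixth up from B## is G## (letter G, 8 semitones up).
A minor seventh down from G## is A## (letter A, 10 semitones down).

A##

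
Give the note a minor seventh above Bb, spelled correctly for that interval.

Ab

B up a major seventh is A#, so the target letter is A.
From Bb, a minor seventh is 10 semitones up: Ab.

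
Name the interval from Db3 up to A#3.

Counting letters D–E–F–G–A gives a fifth.
Db→A# = 9 semitones, 2 wider than the perfect fifth (7), so doubly augmented.

doubly augmented fifth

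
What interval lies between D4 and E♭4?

Counting letters D–E gives a second.
D→Eb = 1 semitone, 1 narrower than the major second (2), so minor.

minor second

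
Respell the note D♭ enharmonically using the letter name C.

Db is pitch class 1. The letter C alone is pitch class 0.
To reach pitch class 1 from C requires an offset of +1 semitone, i.e. sharp: C#.

C#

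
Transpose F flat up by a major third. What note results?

Ab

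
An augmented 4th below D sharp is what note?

A fourth below D lands on the letter A.
An augmented fourth spans 6 semitones, so D# moves to pitch class 9. On the letter A that is A.

A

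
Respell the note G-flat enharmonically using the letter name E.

Gb is pitch class 6. The letter E alone is pitch class 4.
To reach pitch class 6 from E requires an offset of +2 semitones, i.e. double sharp: E##.

E##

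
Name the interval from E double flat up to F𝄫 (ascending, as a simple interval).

Counting letters E–F gives a second.
Ebb→Fbb = 1 semitone, 1 narrower than the major second (2), so minor.

minor second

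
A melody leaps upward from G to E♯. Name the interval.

augmented sixth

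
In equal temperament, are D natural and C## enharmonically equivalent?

Yes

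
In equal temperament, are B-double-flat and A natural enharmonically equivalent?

Yes

Bbb is pitch class 9; A is pitch class 9.
All spellings map to pitch class 9, so they are enharmonically equivalent.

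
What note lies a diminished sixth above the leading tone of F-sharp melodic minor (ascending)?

C

The leading tone of F# melodic minor (ascending) is E#.
A diminished sixth (7 semitones) above E# lands on the letter C, giving C.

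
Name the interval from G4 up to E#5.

Counting letters G–A–B–C–D–E gives a sixth.
G→E# = 10 semitones, 1 wider than the major sixth (9), so augmented.

augmented sixth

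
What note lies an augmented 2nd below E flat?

Dbb

A second below E lands on the letter D.
An augmented second spans 3 semitones, so Eb moves to pitch class 0. On the letter D that is Dbb.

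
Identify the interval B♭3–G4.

major sixth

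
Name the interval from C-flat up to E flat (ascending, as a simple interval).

The letter names run C→E, a span of 2 letter steps, so the interval is some kind of third.
Cb to Eb is 4 semitones. A major third is 4, so 4 makes it major.

major third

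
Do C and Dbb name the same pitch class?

Yes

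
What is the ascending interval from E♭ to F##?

The letter names run E→F, a span of 1 letter step, so the interval is some kind of second.
Eb to F## is 4 semitones. A major second is 2, so 4 makes it doubly augmented.

doubly augmented second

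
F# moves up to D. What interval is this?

Counting letters F–G–A–B–C–D gives a sixth.
F#→D = 8 semitones, 1 narrower than the major sixth (9), so minor.

minor sixth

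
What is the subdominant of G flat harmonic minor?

Cb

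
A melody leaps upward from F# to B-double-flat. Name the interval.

doubly diminished fourth

Counting letters F–G–A–B gives a fourth.
F#→Bbb = 3 semitones, 2 narrower than the perfect fourth (5), so doubly diminished.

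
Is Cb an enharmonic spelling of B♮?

Cb is pitch class 11; B is pitch class 11.
All spellings map to pitch class 11, so they are enharmonically equivalent.

Yes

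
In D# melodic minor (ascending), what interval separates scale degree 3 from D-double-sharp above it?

Scale degree 3 of D# melodic minor (ascending) is F#.
F# up to D##: letters F→D make it a sixth; 10 semitones makes it augmented.

augmented sixth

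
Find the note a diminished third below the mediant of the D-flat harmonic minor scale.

D

The mediant of Db harmonic minor is Fb.
A diminished third (2 semitones) below Fb lands on the letter D, giving D.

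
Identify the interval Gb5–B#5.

doubly augmented third

The letter names run G→B, a span of 2 letter steps, so the interval is some kind of third.
Gb to B# is 6 semitones. A major third is 4, so 6 makes it doubly augmented.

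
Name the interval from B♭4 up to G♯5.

augmented sixth

Counting letters B–C–D–E–F–G gives a sixth.
Bb→G# = 10 semitones, 1 wider than the major sixth (9), so augmented.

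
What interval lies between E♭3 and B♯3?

The letter names run E→B, a span of 4 letter steps, so the interval is some kind of fifth.
Eb to B# is 9 semitones. A perfect fifth is 7, so 9 makes it doubly augmented.

doubly augmented fifth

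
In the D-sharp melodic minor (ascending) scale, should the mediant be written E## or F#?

F#

Each scale degree takes a distinct letter name. Degree 3 of a scale on D must use the letter F.
F# and E## are enharmonically the same pitch, but only F# uses the letter F, so it is the correct spelling here.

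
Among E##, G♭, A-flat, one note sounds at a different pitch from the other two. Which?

Ab

In 12-tone equal temperament, enharmonic equivalents share a pitch class. E## is pitch class 6; Gb is pitch class 6; Ab is pitch class 8.
E## and Gb share pitch class 6, while Ab is pitch class 8.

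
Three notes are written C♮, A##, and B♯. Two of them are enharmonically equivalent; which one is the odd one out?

In 12-tone equal temperament, enharmonic equivalents share a pitch class. C is pitch class 0; A## is pitch class 11; B# is pitch class 0.
C and B# share pitch class 0, while A## is pitch class 11.

A##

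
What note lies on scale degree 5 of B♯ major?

F##

Degree 5 takes the letter 4 steps above B, which is F.
In major, degree 5 sits 7 semitones above the tonic. B# + 7 semitones is pitch class 7, spelled on F as F##.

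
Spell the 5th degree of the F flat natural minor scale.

Degree 5 takes the letter 4 steps above F, which is C.
In natural minor, degree 5 sits 7 semitones above the tonic. Fb + 7 semitones is pitch class 11, spelled on C as Cb.

Cb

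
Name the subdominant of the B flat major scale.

The Bb major scale runs Bb C D Eb F G A.
Degree 4 is Eb.

Eb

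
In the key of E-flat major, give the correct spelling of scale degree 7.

D

Degree 7 takes the letter 6 steps above E, which is D.
In major, degree 7 sits 11 semitones above the tonic. Eb + 11 semitones is pitch class 2, spelled on D as D.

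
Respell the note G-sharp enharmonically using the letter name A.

Ab

Plain A sits 1 semitone above G#, so on the letter A the same pitch needs a flat: Ab.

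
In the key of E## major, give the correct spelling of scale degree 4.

Degree 4 takes the letter 3 steps above E, which is A.
In major, degree 4 sits 5 semitones above the tonic. E## + 5 semitones is pitch class 11, spelled on A as A##.

A##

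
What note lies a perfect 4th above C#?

C up a perfect fourth is F, so the target letter is F.
From C#, a perfect fourth is 5 semitones up: F#.

F#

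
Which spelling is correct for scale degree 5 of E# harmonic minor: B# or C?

Each scale degree takes a distinct letter name. Degree 5 of a scale on E must use the letter B.
B# and C are enharmonically the same pitch, but only B# uses the letter B, so it is the correct spelling here.

B#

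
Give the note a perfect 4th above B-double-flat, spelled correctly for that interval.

Ebb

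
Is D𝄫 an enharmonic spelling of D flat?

Dbb is pitch class 0; Db is pitch class 1.
The pitch classes differ (0 vs. 1), so they are not enharmonic equivalents.

No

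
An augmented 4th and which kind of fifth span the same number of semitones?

diminished

An augmented fourth spans 6 semitones.
A fifth spanning 6 semitones is diminished (the perfect fifth is 7).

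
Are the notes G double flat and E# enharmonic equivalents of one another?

Yes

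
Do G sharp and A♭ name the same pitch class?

G# is pitch class 8; Ab is pitch class 8.
All spellings map to pitch class 8, so they are enharmonically equivalent.

Yes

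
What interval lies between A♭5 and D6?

The letter names run A→D, a span of 3 letter steps, so the interval is some kind of fourth.
Ab to D is 6 semitones. A perfect fourth is 5, so 6 makes it augmented.

augmented fourth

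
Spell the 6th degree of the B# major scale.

G##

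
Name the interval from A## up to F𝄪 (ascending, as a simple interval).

The letter names run A→F, a span of 5 letter steps, so the interval is some kind of sixth.
A## to F## is 8 semitones. A major sixth is 9, so 8 makes it minor.

minor sixth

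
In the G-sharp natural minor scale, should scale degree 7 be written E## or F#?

Each scale degree takes a distinct letter name. Degree 7 of a scale on G must use the letter F.
F# and E## are enharmonically the same pitch, but only F# uses the letter F, so it is the correct spelling here.

F#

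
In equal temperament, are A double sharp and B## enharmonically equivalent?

Two spellings are enharmonically equivalent only if they share a pitch class.
Here A## → 11, B## → 1; 1 ≠ 11, so they are not.

No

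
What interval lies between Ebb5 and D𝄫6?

Counting letters E–F–G–A–B–C–D gives a seventh.
Ebb→Dbb = 10 semitones, 1 narrower than the major seventh (11), so minor.

minor seventh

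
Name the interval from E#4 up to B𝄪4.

augmented fifth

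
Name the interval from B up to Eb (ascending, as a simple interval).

The letter names run B→E, a span of 3 letter steps, so the interval is some kind of fourth.
B to Eb is 4 semitones. A perfect fourth is 5, so 4 makes it diminished.

diminished fourth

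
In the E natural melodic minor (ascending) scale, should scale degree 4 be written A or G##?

Each scale degree takes a distinct letter name. Degree 4 of a scale on E must use the letter A.
A and G## are enharmonically the same pitch, but only A uses the letter A, so it is the correct spelling here.

A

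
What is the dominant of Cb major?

The Cb major scale runs Cb Db Eb Fb Gb Ab Bb.
Degree 5 is Gb.

Gb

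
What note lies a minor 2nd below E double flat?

Db

E down a major second is D, so the target letter is D.
From Ebb, a minor second is 1 semitone down: Db.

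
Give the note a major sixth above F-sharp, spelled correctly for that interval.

D#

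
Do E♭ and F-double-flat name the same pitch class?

Yes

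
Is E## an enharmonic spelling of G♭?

E## is pitch class 6; Gb is pitch class 6.
All spellings map to pitch class 6, so they are enharmonically equivalent.

Yes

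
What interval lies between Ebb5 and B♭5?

augmented fifth

Counting letters E–F–G–A–B gives a fifth.
Ebb→Bb = 8 semitones, 1 wider than the perfect fifth (7), so augmented.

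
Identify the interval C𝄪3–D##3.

major second

Counting letters C–D gives a second.
C##→D## = 2 semitones, exactly the major second.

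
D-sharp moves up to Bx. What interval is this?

augmented sixth

Counting letters D–E–F–G–A–B gives a sixth.
D#→B## = 10 semitones, 1 wider than the major sixth (9), so augmented.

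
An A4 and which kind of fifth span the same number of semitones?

diminished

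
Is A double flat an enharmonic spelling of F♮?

No

Abb is pitch class 7; F is pitch class 5.
The pitch classes differ (7 vs. 5), so they are not enharmonic equivalents.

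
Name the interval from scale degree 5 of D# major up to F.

Scale degree 5 of D# major is A#.
A# up to F: letters A→F make it a sixth; 7 semitones makes it diminished.

diminished sixth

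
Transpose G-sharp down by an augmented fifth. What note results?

G down a perfect fifth is C, so the target letter is C.
From G#, an augmented fifth is 8 semitones down: C.

C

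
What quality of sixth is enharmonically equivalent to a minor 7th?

A minor seventh spans 10 semitones.
A sixth spanning 10 semitones is augmented (the major sixth is 9).

augmented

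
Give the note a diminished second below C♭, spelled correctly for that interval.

B

A second below C lands on the letter B.
A diminished second spans 0 semitones, so Cb moves to pitch class 11. On the letter B that is B.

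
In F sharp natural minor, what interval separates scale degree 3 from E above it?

perfect fifth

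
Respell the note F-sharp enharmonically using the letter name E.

F# is pitch class 6. The letter E alone is pitch class 4.
To reach pitch class 6 from E requires an offset of +2 semitones, i.e. double sharp: E##.

E##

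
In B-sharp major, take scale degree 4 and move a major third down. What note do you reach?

Scale degree 4 of B# major is E#.
A major third (4 semitones) below E# lands on the letter C, giving C#.

C#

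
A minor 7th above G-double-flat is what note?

G up a major seventh is F#, so the target letter is F.
From Gbb, a minor seventh is 10 semitones up: Fbb.

Fbb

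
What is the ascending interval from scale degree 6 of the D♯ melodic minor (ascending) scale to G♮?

diminished sixth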